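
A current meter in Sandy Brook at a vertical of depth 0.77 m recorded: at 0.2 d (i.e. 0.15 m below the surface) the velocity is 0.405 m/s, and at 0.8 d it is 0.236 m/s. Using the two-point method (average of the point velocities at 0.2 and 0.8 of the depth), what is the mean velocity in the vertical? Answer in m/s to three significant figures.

0.321 m/s

v̄ = (0.405 + 0.236) / 2 = 0.3205 m/s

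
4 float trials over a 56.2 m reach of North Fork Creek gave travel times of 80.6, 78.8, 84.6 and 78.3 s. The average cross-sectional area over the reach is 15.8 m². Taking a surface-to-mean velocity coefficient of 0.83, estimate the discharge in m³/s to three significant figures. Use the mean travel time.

t̄ = (80.6 + 78.8 + 84.6 + 78.3) / 4 = 80.575 s
v_surface = L / t̄ = 56.2 / 80.575 = 0.6975 m/s
v_mean = 0.83 × 0.6975 = 0.5789 m/s
Q = A × v_mean = 15.8 × 0.5789 = 9.147 m³/s

9.15 m³/s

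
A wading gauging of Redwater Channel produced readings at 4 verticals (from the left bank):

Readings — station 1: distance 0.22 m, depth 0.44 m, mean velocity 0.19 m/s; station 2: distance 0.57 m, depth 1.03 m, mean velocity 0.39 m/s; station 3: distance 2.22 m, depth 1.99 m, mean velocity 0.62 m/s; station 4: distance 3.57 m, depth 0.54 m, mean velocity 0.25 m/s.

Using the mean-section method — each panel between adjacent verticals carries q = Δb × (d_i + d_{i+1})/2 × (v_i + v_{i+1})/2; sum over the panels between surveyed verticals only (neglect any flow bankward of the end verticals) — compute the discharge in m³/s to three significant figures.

Panel 1-2: Δb = 0.35 m, d̄ = (0.44+1.03)/2 = 0.735, v̄ = (0.19+0.39)/2 = 0.29 → q = 0.35×0.735×0.29 = 0.07460 m³/s
Panel 2-3: Δb = 1.65 m, d̄ = (1.03+1.99)/2 = 1.51, v̄ = (0.39+0.62)/2 = 0.505 → q = 1.65×1.51×0.505 = 1.258 m³/s
Panel 3-4: Δb = 1.35 m, d̄ = (1.99+0.54)/2 = 1.265, v̄ = (0.62+0.25)/2 = 0.435 → q = 1.35×1.265×0.435 = 0.7429 m³/s
Q = Σ q = 2.076 m³/s

2.08 m³/s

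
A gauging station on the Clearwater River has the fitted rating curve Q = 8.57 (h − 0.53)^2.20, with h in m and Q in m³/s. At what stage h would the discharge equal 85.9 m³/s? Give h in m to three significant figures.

h − h₀ = (Q/C)^(1/b) = (85.9/8.57)^(1/2.20) = 2.851 m
h = 0.53 + 2.851 = 3.381 m

3.38 m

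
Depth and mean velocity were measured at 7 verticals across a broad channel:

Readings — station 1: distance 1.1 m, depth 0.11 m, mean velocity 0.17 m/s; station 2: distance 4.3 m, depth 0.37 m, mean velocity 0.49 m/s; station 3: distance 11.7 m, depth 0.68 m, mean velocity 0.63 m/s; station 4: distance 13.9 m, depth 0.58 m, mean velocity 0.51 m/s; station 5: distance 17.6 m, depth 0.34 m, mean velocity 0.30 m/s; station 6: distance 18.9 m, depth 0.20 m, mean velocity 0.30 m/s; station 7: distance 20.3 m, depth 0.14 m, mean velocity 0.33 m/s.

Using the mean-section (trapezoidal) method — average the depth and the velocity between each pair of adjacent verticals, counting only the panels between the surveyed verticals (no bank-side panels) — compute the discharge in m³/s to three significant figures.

4.09 m³/s

Panel 1-2: Δb = 3.2 m, d̄ = (0.11+0.37)/2 = 0.24, v̄ = (0.17+0.49)/2 = 0.33 → q = 3.2×0.24×0.33 = 0.2534 m³/s
Panel 2-3: Δb = 7.4 m, d̄ = (0.37+0.68)/2 = 0.525, v̄ = (0.49+0.63)/2 = 0.56 → q = 7.4×0.525×0.56 = 2.176 m³/s
Panel 3-4: Δb = 2.2 m, d̄ = (0.68+0.58)/2 = 0.63, v̄ = (0.63+0.51)/2 = 0.57 → q = 2.2×0.63×0.57 = 0.7900 m³/s
Panel 4-5: Δb = 3.7 m, d̄ = (0.58+0.34)/2 = 0.46, v̄ = (0.51+0.30)/2 = 0.405 → q = 3.7×0.46×0.405 = 0.6893 m³/s
Panel 5-6: Δb = 1.3 m, d̄ = (0.34+0.20)/2 = 0.27, v̄ = (0.30+0.30)/2 = 0.3 → q = 1.3×0.27×0.3 = 0.1053 m³/s
Panel 6-7: Δb = 1.4 m, d̄ = (0.20+0.14)/2 = 0.17, v̄ = (0.30+0.33)/2 = 0.315 → q = 1.4×0.17×0.315 = 0.07497 m³/s
Q = Σ q = 4.089 m³/s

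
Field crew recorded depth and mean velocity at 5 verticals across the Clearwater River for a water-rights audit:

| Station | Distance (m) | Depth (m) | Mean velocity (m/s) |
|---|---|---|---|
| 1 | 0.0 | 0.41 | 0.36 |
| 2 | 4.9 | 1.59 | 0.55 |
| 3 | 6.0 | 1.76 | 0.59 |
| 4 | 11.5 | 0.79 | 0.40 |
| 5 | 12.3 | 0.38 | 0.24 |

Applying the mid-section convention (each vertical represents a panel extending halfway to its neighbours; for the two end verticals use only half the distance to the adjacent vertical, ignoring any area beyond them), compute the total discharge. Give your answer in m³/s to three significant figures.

7.44 m³/s

w_1 = (4.9 − 0.0)/2 = 2.45 m; q_1 = 0.36 × 0.41 × 2.45 = 0.3616 m³/s
w_2 = (6.0 − 0.0)/2 = 3 m; q_2 = 0.55 × 1.59 × 3 = 2.624 m³/s
w_3 = (11.5 − 4.9)/2 = 3.3 m; q_3 = 0.59 × 1.76 × 3.3 = 3.427 m³/s
w_4 = (12.3 − 6.0)/2 = 3.15 m; q_4 = 0.40 × 0.79 × 3.15 = 0.9954 m³/s
w_5 = (12.3 − 11.5)/2 = 0.4 m; q_5 = 0.24 × 0.38 × 0.4 = 0.03648 m³/s
Q = Σ qᵢ = 7.444 m³/s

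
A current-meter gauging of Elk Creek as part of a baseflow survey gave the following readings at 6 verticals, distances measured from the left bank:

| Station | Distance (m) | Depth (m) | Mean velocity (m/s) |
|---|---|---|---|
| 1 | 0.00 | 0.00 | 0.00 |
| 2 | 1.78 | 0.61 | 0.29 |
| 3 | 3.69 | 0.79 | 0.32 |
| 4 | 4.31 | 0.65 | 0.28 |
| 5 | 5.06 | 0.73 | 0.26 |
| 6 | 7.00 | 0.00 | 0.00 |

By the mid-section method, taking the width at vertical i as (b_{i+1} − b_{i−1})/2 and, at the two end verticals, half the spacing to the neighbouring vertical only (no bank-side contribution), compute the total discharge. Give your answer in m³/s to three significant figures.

1.03 m³/s

w_2 = (3.69 − 0.00)/2 = 1.845 m; q_2 = 0.29 × 0.61 × 1.845 = 0.3264 m³/s
w_3 = (4.31 − 1.78)/2 = 1.265 m; q_3 = 0.32 × 0.79 × 1.265 = 0.3198 m³/s
w_4 = (5.06 − 3.69)/2 = 0.685 m; q_4 = 0.28 × 0.65 × 0.685 = 0.1247 m³/s
w_5 = (7.00 − 4.31)/2 = 1.345 m; q_5 = 0.26 × 0.73 × 1.345 = 0.2553 m³/s
Stations 1, 6 contribute zero (depth or velocity is 0).
Q = Σ qᵢ = 1.026 m³/s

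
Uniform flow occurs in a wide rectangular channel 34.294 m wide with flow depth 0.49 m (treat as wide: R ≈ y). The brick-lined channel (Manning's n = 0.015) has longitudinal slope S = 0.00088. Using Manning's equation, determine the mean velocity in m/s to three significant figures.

A = b·y = 34.294 × 0.49 = 16.80 m²
Wide channel: R ≈ y = 0.49 m
Q = (1/n)·A·R^(2/3)·S^(1/2) = (1/0.015) × 16.80 × 0.4900^(2/3) × 0.00088^(1/2) = 20.66 m³/s
V = Q/A = 20.66/16.80 = 1.229 m/s

1.23 m/s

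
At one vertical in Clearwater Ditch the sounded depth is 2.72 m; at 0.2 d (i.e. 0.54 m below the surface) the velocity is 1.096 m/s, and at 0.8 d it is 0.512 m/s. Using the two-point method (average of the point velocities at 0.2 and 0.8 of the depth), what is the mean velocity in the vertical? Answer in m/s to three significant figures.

0.804 m/s

v̄ = (1.096 + 0.512) / 2 = 0.8040 m/s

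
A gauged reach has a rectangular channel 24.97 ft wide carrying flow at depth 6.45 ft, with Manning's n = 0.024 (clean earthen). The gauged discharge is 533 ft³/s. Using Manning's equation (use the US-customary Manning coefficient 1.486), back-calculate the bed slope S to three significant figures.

A = b·y = 24.97 × 6.45 = 161.1 ft²
P = b + 2y = 24.97 + 2×6.45 = 37.87 ft
R = A/P = 161.1/37.87 = 4.253 ft
S = (Q·n / (1.486·A·R^(2/3)))² = (533×0.024 / (1.486×161.1×2.625))² = 0.0004146

0.000415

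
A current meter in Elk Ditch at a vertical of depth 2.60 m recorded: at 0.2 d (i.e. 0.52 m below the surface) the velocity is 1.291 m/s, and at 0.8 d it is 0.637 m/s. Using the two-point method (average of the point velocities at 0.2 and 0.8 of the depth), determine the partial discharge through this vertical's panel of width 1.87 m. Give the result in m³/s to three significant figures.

4.69 m³/s

v̄ = (1.291 + 0.637) / 2 = 0.9640 m/s
q = v̄ × d × w = 0.9640 × 2.60 × 1.87 = 4.687 m³/s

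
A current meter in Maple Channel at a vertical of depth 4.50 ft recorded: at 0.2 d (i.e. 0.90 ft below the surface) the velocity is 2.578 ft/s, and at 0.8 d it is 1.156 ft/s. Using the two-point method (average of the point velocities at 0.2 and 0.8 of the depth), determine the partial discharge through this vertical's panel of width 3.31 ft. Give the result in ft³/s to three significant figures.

v̄ = (2.578 + 1.156) / 2 = 1.867 ft/s
q = v̄ × d × w = 1.867 × 4.50 × 3.31 = 27.81 ft³/s

27.8 ft³/s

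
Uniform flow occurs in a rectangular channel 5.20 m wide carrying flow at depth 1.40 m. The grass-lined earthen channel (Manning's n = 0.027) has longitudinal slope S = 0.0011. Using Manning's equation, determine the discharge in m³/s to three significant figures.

8.40 m³/s

A = b·y = 5.20 × 1.40 = 7.280 m²
P = b + 2y = 5.20 + 2×1.40 = 8.000 m
R = A/P = 7.280/8.000 = 0.9100 m
Q = (1/n)·A·R^(2/3)·S^(1/2) = (1/0.027) × 7.280 × 0.9100^(2/3) × 0.0011^(1/2) = 8.398 m³/s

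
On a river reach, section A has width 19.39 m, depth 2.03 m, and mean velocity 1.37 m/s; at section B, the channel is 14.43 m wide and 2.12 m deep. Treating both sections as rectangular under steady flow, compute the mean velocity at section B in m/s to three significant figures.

1.76 m/s

Q = A₁V₁ = (19.39×2.03) × 1.37 = 53.93 m³/s
A₂ = 14.43 × 2.12 = 30.59 m²
V₂ = Q/A₂ = 53.93/30.59 = 1.763 m/s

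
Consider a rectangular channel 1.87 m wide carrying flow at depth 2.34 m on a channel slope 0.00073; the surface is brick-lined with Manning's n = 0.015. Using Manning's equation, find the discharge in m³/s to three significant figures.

A = b·y = 1.87 × 2.34 = 4.376 m²
P = b + 2y = 1.87 + 2×2.34 = 6.550 m
R = A/P = 4.376/6.550 = 0.6681 m
Q = (1/n)·A·R^(2/3)·S^(1/2) = (1/0.015) × 4.376 × 0.6681^(2/3) × 0.00073^(1/2) = 6.023 m³/s

6.02 m³/s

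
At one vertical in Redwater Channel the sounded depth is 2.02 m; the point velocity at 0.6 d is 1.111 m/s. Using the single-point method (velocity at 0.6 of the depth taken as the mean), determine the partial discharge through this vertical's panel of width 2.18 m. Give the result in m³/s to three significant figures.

4.89 m³/s

v̄ = v₀.₆ = 1.111 m/s
q = v̄ × d × w = 1.111 × 2.02 × 2.18 = 4.892 m³/s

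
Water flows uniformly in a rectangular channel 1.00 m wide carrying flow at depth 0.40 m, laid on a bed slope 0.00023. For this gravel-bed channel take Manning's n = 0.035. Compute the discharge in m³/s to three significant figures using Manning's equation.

A = b·y = 1.00 × 0.40 = 0.4000 m²
P = b + 2y = 1.00 + 2×0.40 = 1.800 m
R = A/P = 0.4000/1.800 = 0.2222 m
Q = (1/n)·A·R^(2/3)·S^(1/2) = (1/0.035) × 0.4000 × 0.2222^(2/3) × 0.00023^(1/2) = 0.06359 m³/s

0.0636 m³/s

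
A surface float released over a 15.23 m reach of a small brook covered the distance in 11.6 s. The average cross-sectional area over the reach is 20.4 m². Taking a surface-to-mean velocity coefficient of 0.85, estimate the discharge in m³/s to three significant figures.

22.8 m³/s

v_surface = L / t̄ = 15.23 / 11.6 = 1.313 m/s
v_mean = 0.85 × 1.313 = 1.116 m/s
Q = A × v_mean = 20.4 × 1.116 = 22.77 m³/s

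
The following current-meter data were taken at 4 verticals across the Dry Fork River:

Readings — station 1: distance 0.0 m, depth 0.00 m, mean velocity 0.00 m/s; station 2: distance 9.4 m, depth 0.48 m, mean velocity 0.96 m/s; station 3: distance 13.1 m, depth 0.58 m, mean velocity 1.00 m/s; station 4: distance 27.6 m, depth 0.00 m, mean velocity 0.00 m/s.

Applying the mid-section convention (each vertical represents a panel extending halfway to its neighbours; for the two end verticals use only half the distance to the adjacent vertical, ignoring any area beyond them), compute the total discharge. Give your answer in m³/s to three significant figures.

8.30 m³/s

w_2 = (13.1 − 0.0)/2 = 6.55 m; q_2 = 0.96 × 0.48 × 6.55 = 3.018 m³/s
w_3 = (27.6 − 9.4)/2 = 9.1 m; q_3 = 1.00 × 0.58 × 9.1 = 5.278 m³/s
Stations 1, 4 contribute zero (depth or velocity is 0).
Q = Σ qᵢ = 8.296 m³/s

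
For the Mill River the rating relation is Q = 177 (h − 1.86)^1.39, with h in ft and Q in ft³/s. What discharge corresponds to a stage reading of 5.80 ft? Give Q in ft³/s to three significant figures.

1190 ft³/s

Q = 177 × (5.80 − 1.86)^1.39 = 177 × 3.94^1.39 = 1190 ft³/s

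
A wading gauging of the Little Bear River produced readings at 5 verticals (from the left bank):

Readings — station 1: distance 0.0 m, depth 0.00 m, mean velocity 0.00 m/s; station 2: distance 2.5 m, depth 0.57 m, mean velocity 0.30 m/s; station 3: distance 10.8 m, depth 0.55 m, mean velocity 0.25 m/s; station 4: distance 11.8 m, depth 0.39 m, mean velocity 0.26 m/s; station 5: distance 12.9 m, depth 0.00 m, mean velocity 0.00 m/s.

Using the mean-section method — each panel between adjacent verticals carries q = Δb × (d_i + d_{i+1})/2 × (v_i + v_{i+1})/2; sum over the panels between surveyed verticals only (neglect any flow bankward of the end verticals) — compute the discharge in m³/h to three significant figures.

5520 m³/h

Panel 1-2: Δb = 2.5 m, d̄ = (0.00+0.57)/2 = 0.285, v̄ = (0.00+0.30)/2 = 0.15 → q = 2.5×0.285×0.15 = 0.1069 m³/s
Panel 2-3: Δb = 8.3 m, d̄ = (0.57+0.55)/2 = 0.56, v̄ = (0.30+0.25)/2 = 0.275 → q = 8.3×0.56×0.275 = 1.278 m³/s
Panel 3-4: Δb = 1 m, d̄ = (0.55+0.39)/2 = 0.47, v̄ = (0.25+0.26)/2 = 0.255 → q = 1×0.47×0.255 = 0.1199 m³/s
Panel 4-5: Δb = 1.1 m, d̄ = (0.39+0.00)/2 = 0.195, v̄ = (0.26+0.00)/2 = 0.13 → q = 1.1×0.195×0.13 = 0.02789 m³/s
Q = Σ q = 1.533 m³/s
= 1.533 × 3600 = 5518 m³/h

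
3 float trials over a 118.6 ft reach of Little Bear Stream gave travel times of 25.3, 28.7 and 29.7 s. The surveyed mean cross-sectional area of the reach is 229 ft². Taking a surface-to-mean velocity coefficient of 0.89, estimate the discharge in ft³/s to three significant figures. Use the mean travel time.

866 ft³/s

t̄ = (25.3 + 28.7 + 29.7) / 3 = 27.9 s
v_surface = L / t̄ = 118.6 / 27.9 = 4.251 ft/s
v_mean = 0.89 × 4.251 = 3.783 ft/s
Q = A × v_mean = 229 × 3.783 = 866.4 ft³/s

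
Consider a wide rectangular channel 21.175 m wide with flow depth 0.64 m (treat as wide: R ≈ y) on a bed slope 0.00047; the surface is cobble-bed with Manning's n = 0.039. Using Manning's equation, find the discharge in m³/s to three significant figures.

5.59 m³/s

A = b·y = 21.175 × 0.64 = 13.55 m²
Wide channel: R ≈ y = 0.64 m
Q = (1/n)·A·R^(2/3)·S^(1/2) = (1/0.039) × 13.55 × 0.6400^(2/3) × 0.00047^(1/2) = 5.595 m³/s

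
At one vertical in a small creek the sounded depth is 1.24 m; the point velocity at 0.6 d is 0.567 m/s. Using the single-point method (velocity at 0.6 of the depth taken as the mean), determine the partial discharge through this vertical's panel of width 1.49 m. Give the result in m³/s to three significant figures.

1.05 m³/s

v̄ = v₀.₆ = 0.567 m/s
q = v̄ × d × w = 0.5670 × 1.24 × 1.49 = 1.048 m³/s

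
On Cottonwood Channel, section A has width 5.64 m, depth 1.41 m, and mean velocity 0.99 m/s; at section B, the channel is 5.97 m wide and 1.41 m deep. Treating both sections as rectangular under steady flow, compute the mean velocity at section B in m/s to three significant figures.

Q = A₁V₁ = (5.64×1.41) × 0.99 = 7.873 m³/s
A₂ = 5.97 × 1.41 = 8.418 m²
V₂ = Q/A₂ = 7.873/8.418 = 0.9353 m/s

0.935 m/s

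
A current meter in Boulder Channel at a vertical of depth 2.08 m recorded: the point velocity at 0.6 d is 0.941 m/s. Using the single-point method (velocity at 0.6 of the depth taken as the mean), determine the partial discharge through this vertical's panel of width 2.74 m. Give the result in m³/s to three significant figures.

v̄ = v₀.₆ = 0.941 m/s
q = v̄ × d × w = 0.9410 × 2.08 × 2.74 = 5.363 m³/s

5.36 m³/s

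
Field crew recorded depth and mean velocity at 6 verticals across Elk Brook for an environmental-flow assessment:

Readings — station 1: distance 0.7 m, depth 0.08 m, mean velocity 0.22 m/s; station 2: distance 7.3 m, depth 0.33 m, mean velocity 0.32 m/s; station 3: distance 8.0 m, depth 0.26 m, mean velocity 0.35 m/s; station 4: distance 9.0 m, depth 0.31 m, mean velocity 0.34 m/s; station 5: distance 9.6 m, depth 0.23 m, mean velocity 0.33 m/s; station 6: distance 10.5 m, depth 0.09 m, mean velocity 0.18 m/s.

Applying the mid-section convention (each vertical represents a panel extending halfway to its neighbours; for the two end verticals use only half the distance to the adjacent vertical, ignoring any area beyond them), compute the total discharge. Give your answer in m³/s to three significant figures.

w_1 = (7.3 − 0.7)/2 = 3.3 m; q_1 = 0.22 × 0.08 × 3.3 = 0.05808 m³/s
w_2 = (8.0 − 0.7)/2 = 3.65 m; q_2 = 0.32 × 0.33 × 3.65 = 0.3854 m³/s
w_3 = (9.0 − 7.3)/2 = 0.85 m; q_3 = 0.35 × 0.26 × 0.85 = 0.07735 m³/s
w_4 = (9.6 − 8.0)/2 = 0.8 m; q_4 = 0.34 × 0.31 × 0.8 = 0.08432 m³/s
w_5 = (10.5 − 9.0)/2 = 0.75 m; q_5 = 0.33 × 0.23 × 0.75 = 0.05693 m³/s
w_6 = (10.5 − 9.6)/2 = 0.45 m; q_6 = 0.18 × 0.09 × 0.45 = 0.007290 m³/s
Q = Σ qᵢ = 0.6694 m³/s

0.669 m³/s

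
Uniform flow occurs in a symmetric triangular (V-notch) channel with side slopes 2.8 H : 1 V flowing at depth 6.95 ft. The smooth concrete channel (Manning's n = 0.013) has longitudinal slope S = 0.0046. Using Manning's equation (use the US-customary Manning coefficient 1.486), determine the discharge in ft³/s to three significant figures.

A = z·y² = 2.8×6.95² = 135.2 ft²
P = 2y√(1+z²) = 2×6.95×√(1+2.8²) = 41.33 ft
R = A/P = 135.2/41.33 = 3.273 ft
Q = (1.486/n)·A·R^(2/3)·S^(1/2) = (1.486/0.013) × 135.2 × 3.273^(2/3) × 0.0046^(1/2) = 2311 ft³/s

2310 ft³/s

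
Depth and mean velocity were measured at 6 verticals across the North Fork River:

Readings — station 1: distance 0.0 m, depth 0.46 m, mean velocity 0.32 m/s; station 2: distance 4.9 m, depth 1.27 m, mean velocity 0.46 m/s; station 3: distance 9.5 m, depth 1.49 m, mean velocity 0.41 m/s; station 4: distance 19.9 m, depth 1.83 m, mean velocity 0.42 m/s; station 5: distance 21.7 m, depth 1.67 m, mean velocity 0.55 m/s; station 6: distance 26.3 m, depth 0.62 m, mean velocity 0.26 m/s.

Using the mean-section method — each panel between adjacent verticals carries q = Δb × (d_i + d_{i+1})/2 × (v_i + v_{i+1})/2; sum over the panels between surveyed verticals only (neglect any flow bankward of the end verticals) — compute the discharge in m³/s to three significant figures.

15.2 m³/s

Panel 1-2: Δb = 4.9 m, d̄ = (0.46+1.27)/2 = 0.865, v̄ = (0.32+0.46)/2 = 0.39 → q = 4.9×0.865×0.39 = 1.653 m³/s
Panel 2-3: Δb = 4.6 m, d̄ = (1.27+1.49)/2 = 1.38, v̄ = (0.46+0.41)/2 = 0.435 → q = 4.6×1.38×0.435 = 2.761 m³/s
Panel 3-4: Δb = 10.4 m, d̄ = (1.49+1.83)/2 = 1.66, v̄ = (0.41+0.42)/2 = 0.415 → q = 10.4×1.66×0.415 = 7.165 m³/s
Panel 4-5: Δb = 1.8 m, d̄ = (1.83+1.67)/2 = 1.75, v̄ = (0.42+0.55)/2 = 0.485 → q = 1.8×1.75×0.485 = 1.528 m³/s
Panel 5-6: Δb = 4.6 m, d̄ = (1.67+0.62)/2 = 1.145, v̄ = (0.55+0.26)/2 = 0.405 → q = 4.6×1.145×0.405 = 2.133 m³/s
Q = Σ q = 15.24 m³/s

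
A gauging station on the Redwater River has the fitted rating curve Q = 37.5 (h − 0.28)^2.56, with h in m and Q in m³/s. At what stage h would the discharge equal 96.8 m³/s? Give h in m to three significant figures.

1.73 m

h − h₀ = (Q/C)^(1/b) = (96.8/37.5)^(1/2.56) = 1.448 m
h = 0.28 + 1.448 = 1.728 m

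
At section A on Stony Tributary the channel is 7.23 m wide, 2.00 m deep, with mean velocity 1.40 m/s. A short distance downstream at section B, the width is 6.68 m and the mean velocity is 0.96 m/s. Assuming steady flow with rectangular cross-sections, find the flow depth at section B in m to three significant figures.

3.16 m

Q = A₁V₁ = (7.23×2.00) × 1.40 = 20.24 m³/s
d₂ = Q/(b₂ V₂) = 20.24/(6.68×0.96) = 3.157 m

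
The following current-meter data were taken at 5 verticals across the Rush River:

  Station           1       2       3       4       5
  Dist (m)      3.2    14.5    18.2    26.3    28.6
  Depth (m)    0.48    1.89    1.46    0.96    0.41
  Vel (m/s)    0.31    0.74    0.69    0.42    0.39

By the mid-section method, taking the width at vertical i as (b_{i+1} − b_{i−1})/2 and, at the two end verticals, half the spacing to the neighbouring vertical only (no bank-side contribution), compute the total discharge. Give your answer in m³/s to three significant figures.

19.6 m³/s

w_1 = (14.5 − 3.2)/2 = 5.65 m; q_1 = 0.31 × 0.48 × 5.65 = 0.8407 m³/s
w_2 = (18.2 − 3.2)/2 = 7.5 m; q_2 = 0.74 × 1.89 × 7.5 = 10.49 m³/s
w_3 = (26.3 − 14.5)/2 = 5.9 m; q_3 = 0.69 × 1.46 × 5.9 = 5.944 m³/s
w_4 = (28.6 − 18.2)/2 = 5.2 m; q_4 = 0.42 × 0.96 × 5.2 = 2.097 m³/s
w_5 = (28.6 − 26.3)/2 = 1.15 m; q_5 = 0.39 × 0.41 × 1.15 = 0.1839 m³/s
Q = Σ qᵢ = 19.55 m³/s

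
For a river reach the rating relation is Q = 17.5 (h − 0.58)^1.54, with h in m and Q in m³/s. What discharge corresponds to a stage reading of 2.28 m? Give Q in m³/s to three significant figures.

39.6 m³/s

Q = 17.5 × (2.28 − 0.58)^1.54 = 17.5 × 1.7^1.54 = 39.62 m³/s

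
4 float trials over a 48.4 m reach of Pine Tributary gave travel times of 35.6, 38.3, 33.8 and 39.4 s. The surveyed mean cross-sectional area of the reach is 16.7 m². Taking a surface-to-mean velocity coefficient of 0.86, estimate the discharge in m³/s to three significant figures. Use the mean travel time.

t̄ = (35.6 + 38.3 + 33.8 + 39.4) / 4 = 36.775 s
v_surface = L / t̄ = 48.4 / 36.775 = 1.316 m/s
v_mean = 0.86 × 1.316 = 1.132 m/s
Q = A × v_mean = 16.7 × 1.132 = 18.90 m³/s

18.9 m³/s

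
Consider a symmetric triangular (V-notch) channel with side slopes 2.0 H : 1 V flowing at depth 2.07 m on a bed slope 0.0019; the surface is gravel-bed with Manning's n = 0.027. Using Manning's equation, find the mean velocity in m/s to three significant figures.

1.53 m/s

A = z·y² = 2.0×2.07² = 8.570 m²
P = 2y√(1+z²) = 2×2.07×√(1+2.0²) = 9.257 m
R = A/P = 8.570/9.257 = 0.9257 m
Q = (1/n)·A·R^(2/3)·S^(1/2) = (1/0.027) × 8.570 × 0.9257^(2/3) × 0.0019^(1/2) = 13.14 m³/s
V = Q/A = 13.14/8.570 = 1.533 m/s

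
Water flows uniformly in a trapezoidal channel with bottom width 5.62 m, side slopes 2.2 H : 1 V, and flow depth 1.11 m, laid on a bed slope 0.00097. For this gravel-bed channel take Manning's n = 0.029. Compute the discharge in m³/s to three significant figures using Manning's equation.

8.38 m³/s

A = (b + z·y)·y = (5.62 + 2.2×1.11)×1.11 = 8.949 m²
P = b + 2y√(1+z²) = 5.62 + 2×1.11×√(1+2.2²) = 10.98 m
R = A/P = 8.949/10.98 = 0.8146 m
Q = (1/n)·A·R^(2/3)·S^(1/2) = (1/0.029) × 8.949 × 0.8146^(2/3) × 0.00097^(1/2) = 8.383 m³/s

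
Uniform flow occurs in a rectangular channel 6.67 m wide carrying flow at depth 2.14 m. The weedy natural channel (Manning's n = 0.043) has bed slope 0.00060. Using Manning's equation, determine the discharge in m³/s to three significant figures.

9.70 m³/s

A = b·y = 6.67 × 2.14 = 14.27 m²
P = b + 2y = 6.67 + 2×2.14 = 10.95 m
R = A/P = 14.27/10.95 = 1.304 m
Q = (1/n)·A·R^(2/3)·S^(1/2) = (1/0.043) × 14.27 × 1.304^(2/3) × 0.00060^(1/2) = 9.703 m³/s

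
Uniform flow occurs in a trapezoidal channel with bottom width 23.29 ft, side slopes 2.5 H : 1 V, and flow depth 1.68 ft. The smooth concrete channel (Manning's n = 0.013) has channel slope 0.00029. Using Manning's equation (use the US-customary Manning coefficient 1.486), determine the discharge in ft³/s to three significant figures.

114 ft³/s

A = (b + z·y)·y = (23.29 + 2.5×1.68)×1.68 = 46.18 ft²
P = b + 2y√(1+z²) = 23.29 + 2×1.68×√(1+2.5²) = 32.34 ft
R = A/P = 46.18/32.34 = 1.428 ft
Q = (1.486/n)·A·R^(2/3)·S^(1/2) = (1.486/0.013) × 46.18 × 1.428^(2/3) × 0.00029^(1/2) = 114.0 ft³/s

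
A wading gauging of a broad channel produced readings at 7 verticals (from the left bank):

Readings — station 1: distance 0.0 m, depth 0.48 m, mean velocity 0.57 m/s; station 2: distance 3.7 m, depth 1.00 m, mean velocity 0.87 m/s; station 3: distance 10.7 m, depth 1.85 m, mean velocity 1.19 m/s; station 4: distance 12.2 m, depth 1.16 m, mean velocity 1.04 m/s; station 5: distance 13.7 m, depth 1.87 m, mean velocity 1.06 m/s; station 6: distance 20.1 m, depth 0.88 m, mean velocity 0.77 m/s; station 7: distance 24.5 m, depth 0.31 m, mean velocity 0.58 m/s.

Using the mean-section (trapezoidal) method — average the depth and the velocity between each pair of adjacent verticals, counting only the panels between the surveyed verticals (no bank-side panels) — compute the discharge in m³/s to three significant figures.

27.0 m³/s

Panel 1-2: Δb = 3.7 m, d̄ = (0.48+1.00)/2 = 0.74, v̄ = (0.57+0.87)/2 = 0.72 → q = 3.7×0.74×0.72 = 1.971 m³/s
Panel 2-3: Δb = 7 m, d̄ = (1.00+1.85)/2 = 1.425, v̄ = (0.87+1.19)/2 = 1.03 → q = 7×1.425×1.03 = 10.27 m³/s
Panel 3-4: Δb = 1.5 m, d̄ = (1.85+1.16)/2 = 1.505, v̄ = (1.19+1.04)/2 = 1.115 → q = 1.5×1.505×1.115 = 2.517 m³/s
Panel 4-5: Δb = 1.5 m, d̄ = (1.16+1.87)/2 = 1.515, v̄ = (1.04+1.06)/2 = 1.05 → q = 1.5×1.515×1.05 = 2.386 m³/s
Panel 5-6: Δb = 6.4 m, d̄ = (1.87+0.88)/2 = 1.375, v̄ = (1.06+0.77)/2 = 0.915 → q = 6.4×1.375×0.915 = 8.052 m³/s
Panel 6-7: Δb = 4.4 m, d̄ = (0.88+0.31)/2 = 0.595, v̄ = (0.77+0.58)/2 = 0.675 → q = 4.4×0.595×0.675 = 1.767 m³/s
Q = Σ q = 26.97 m³/s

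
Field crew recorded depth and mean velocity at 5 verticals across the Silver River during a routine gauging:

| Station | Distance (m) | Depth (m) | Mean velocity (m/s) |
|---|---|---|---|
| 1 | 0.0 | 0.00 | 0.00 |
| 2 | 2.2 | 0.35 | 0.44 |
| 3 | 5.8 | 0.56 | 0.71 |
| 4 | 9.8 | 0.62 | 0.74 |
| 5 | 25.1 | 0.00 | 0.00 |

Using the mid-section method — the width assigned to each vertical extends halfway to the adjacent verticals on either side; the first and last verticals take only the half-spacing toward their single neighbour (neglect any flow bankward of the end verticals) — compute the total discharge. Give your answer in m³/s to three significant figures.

w_2 = (5.8 − 0.0)/2 = 2.9 m; q_2 = 0.44 × 0.35 × 2.9 = 0.4466 m³/s
w_3 = (9.8 − 2.2)/2 = 3.8 m; q_3 = 0.71 × 0.56 × 3.8 = 1.511 m³/s
w_4 = (25.1 − 5.8)/2 = 9.65 m; q_4 = 0.74 × 0.62 × 9.65 = 4.427 m³/s
Stations 1, 5 contribute zero (depth or velocity is 0).
Q = Σ qᵢ = 6.385 m³/s

6.38 m³/s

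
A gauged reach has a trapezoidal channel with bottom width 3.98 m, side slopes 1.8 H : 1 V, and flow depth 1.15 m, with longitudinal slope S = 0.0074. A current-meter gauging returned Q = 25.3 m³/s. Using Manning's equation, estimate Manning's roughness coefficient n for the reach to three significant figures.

0.0204

A = (b + z·y)·y = (3.98 + 1.8×1.15)×1.15 = 6.958 m²
P = b + 2y√(1+z²) = 3.98 + 2×1.15×√(1+1.8²) = 8.716 m
R = A/P = 6.958/8.716 = 0.7982 m
n = (1/Q)·A·R^(2/3)·S^(1/2) = (1/25.3) × 6.958 × 0.8605 × 0.08602 = 0.02036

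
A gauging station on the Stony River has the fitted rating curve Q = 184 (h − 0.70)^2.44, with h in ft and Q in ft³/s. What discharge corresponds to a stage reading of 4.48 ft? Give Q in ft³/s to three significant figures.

4720 ft³/s

Q = 184 × (4.48 − 0.70)^2.44 = 184 × 3.78^2.44 = 4720 ft³/s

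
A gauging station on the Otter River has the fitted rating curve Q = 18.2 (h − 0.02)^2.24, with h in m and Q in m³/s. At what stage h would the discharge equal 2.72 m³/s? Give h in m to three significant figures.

0.448 m

h − h₀ = (Q/C)^(1/b) = (2.72/18.2)^(1/2.24) = 0.4280 m
h = 0.02 + 0.4280 = 0.4480 m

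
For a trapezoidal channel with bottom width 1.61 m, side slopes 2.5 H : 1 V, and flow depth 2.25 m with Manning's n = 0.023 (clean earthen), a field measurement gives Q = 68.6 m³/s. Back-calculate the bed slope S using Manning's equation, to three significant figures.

0.00748

A = (b + z·y)·y = (1.61 + 2.5×2.25)×2.25 = 16.28 m²
P = b + 2y√(1+z²) = 1.61 + 2×2.25×√(1+2.5²) = 13.73 m
R = A/P = 16.28/13.73 = 1.186 m
S = (Q·n / (1·A·R^(2/3)))² = (68.6×0.023 / (1×16.28×1.120))² = 0.007484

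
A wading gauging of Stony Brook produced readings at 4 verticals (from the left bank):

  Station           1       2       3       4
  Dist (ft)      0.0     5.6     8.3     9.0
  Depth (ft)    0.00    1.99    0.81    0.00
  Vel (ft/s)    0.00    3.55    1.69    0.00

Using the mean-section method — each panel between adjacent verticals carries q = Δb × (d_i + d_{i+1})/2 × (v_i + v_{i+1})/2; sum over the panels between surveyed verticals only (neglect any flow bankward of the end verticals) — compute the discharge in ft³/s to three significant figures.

Panel 1-2: Δb = 5.6 ft, d̄ = (0.00+1.99)/2 = 0.995, v̄ = (0.00+3.55)/2 = 1.775 → q = 5.6×0.995×1.775 = 9.890 ft³/s
Panel 2-3: Δb = 2.7 ft, d̄ = (1.99+0.81)/2 = 1.4, v̄ = (3.55+1.69)/2 = 2.62 → q = 2.7×1.4×2.62 = 9.904 ft³/s
Panel 3-4: Δb = 0.7 ft, d̄ = (0.81+0.00)/2 = 0.405, v̄ = (1.69+0.00)/2 = 0.845 → q = 0.7×0.405×0.845 = 0.2396 ft³/s
Q = Σ q = 20.03 ft³/s

20.0 ft³/s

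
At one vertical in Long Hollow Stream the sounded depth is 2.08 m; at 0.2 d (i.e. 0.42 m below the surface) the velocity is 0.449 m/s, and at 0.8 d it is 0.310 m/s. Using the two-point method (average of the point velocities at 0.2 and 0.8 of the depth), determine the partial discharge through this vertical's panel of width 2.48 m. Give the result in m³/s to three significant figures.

1.96 m³/s

v̄ = (0.449 + 0.310) / 2 = 0.3795 m/s
q = v̄ × d × w = 0.3795 × 2.08 × 2.48 = 1.958 m³/s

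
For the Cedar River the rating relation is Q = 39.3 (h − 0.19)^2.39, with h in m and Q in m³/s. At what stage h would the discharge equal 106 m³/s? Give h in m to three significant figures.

h − h₀ = (Q/C)^(1/b) = (106/39.3)^(1/2.39) = 1.515 m
h = 0.19 + 1.515 = 1.705 m

1.70 m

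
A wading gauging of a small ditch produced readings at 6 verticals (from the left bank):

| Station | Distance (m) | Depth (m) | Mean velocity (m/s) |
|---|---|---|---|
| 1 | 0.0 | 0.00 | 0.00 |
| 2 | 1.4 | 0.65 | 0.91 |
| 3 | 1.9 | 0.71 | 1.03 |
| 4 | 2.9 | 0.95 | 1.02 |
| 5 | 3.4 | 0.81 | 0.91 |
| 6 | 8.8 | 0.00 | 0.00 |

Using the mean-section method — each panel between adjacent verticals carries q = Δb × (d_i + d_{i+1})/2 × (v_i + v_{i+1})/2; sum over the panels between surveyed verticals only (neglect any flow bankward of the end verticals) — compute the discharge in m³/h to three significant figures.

Panel 1-2: Δb = 1.4 m, d̄ = (0.00+0.65)/2 = 0.325, v̄ = (0.00+0.91)/2 = 0.455 → q = 1.4×0.325×0.455 = 0.2070 m³/s
Panel 2-3: Δb = 0.5 m, d̄ = (0.65+0.71)/2 = 0.68, v̄ = (0.91+1.03)/2 = 0.97 → q = 0.5×0.68×0.97 = 0.3298 m³/s
Panel 3-4: Δb = 1 m, d̄ = (0.71+0.95)/2 = 0.83, v̄ = (1.03+1.02)/2 = 1.025 → q = 1×0.83×1.025 = 0.8508 m³/s
Panel 4-5: Δb = 0.5 m, d̄ = (0.95+0.81)/2 = 0.88, v̄ = (1.02+0.91)/2 = 0.965 → q = 0.5×0.88×0.965 = 0.4246 m³/s
Panel 5-6: Δb = 5.4 m, d̄ = (0.81+0.00)/2 = 0.405, v̄ = (0.91+0.00)/2 = 0.455 → q = 5.4×0.405×0.455 = 0.9951 m³/s
Q = Σ q = 2.807 m³/s
= 2.807 × 3600 = 10110 m³/h

10100 m³/h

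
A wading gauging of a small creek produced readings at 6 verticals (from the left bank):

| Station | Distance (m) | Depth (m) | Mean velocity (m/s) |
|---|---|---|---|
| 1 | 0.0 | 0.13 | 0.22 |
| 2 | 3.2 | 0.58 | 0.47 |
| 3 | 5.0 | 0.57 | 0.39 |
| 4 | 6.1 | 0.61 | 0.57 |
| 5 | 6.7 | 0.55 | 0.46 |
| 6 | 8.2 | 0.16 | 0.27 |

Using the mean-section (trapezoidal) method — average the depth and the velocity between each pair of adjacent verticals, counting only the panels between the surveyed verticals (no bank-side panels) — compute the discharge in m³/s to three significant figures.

Panel 1-2: Δb = 3.2 m, d̄ = (0.13+0.58)/2 = 0.355, v̄ = (0.22+0.47)/2 = 0.345 → q = 3.2×0.355×0.345 = 0.3919 m³/s
Panel 2-3: Δb = 1.8 m, d̄ = (0.58+0.57)/2 = 0.575, v̄ = (0.47+0.39)/2 = 0.43 → q = 1.8×0.575×0.43 = 0.4451 m³/s
Panel 3-4: Δb = 1.1 m, d̄ = (0.57+0.61)/2 = 0.59, v̄ = (0.39+0.57)/2 = 0.48 → q = 1.1×0.59×0.48 = 0.3115 m³/s
Panel 4-5: Δb = 0.6 m, d̄ = (0.61+0.55)/2 = 0.58, v̄ = (0.57+0.46)/2 = 0.515 → q = 0.6×0.58×0.515 = 0.1792 m³/s
Panel 5-6: Δb = 1.5 m, d̄ = (0.55+0.16)/2 = 0.355, v̄ = (0.46+0.27)/2 = 0.365 → q = 1.5×0.355×0.365 = 0.1944 m³/s
Q = Σ q = 1.522 m³/s

1.52 m³/s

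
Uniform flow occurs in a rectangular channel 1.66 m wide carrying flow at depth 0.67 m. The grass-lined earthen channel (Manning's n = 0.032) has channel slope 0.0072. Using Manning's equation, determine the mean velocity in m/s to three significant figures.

A = b·y = 1.66 × 0.67 = 1.112 m²
P = b + 2y = 1.66 + 2×0.67 = 3.000 m
R = A/P = 1.112/3.000 = 0.3707 m
Q = (1/n)·A·R^(2/3)·S^(1/2) = (1/0.032) × 1.112 × 0.3707^(2/3) × 0.0072^(1/2) = 1.522 m³/s
V = Q/A = 1.522/1.112 = 1.368 m/s

1.37 m/s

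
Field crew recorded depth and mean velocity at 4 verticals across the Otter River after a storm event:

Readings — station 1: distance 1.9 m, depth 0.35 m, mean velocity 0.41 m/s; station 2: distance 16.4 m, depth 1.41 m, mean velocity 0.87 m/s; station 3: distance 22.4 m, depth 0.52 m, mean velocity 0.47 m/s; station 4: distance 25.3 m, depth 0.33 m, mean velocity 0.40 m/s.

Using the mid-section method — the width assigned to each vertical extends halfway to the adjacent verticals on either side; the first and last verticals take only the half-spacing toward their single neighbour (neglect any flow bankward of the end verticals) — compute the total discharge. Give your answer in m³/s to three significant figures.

14.9 m³/s

w_1 = (16.4 − 1.9)/2 = 7.25 m; q_1 = 0.41 × 0.35 × 7.25 = 1.040 m³/s
w_2 = (22.4 − 1.9)/2 = 10.25 m; q_2 = 0.87 × 1.41 × 10.25 = 12.57 m³/s
w_3 = (25.3 − 16.4)/2 = 4.45 m; q_3 = 0.47 × 0.52 × 4.45 = 1.088 m³/s
w_4 = (25.3 − 22.4)/2 = 1.45 m; q_4 = 0.40 × 0.33 × 1.45 = 0.1914 m³/s
Q = Σ qᵢ = 14.89 m³/s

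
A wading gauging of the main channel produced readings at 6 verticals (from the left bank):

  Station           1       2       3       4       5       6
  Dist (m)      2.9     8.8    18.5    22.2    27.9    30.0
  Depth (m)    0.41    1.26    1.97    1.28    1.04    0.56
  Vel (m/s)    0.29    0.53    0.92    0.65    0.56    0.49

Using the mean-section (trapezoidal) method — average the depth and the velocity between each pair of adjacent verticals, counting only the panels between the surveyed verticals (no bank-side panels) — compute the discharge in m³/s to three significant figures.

Panel 1-2: Δb = 5.9 m, d̄ = (0.41+1.26)/2 = 0.835, v̄ = (0.29+0.53)/2 = 0.41 → q = 5.9×0.835×0.41 = 2.020 m³/s
Panel 2-3: Δb = 9.7 m, d̄ = (1.26+1.97)/2 = 1.615, v̄ = (0.53+0.92)/2 = 0.725 → q = 9.7×1.615×0.725 = 11.36 m³/s
Panel 3-4: Δb = 3.7 m, d̄ = (1.97+1.28)/2 = 1.625, v̄ = (0.92+0.65)/2 = 0.785 → q = 3.7×1.625×0.785 = 4.720 m³/s
Panel 4-5: Δb = 5.7 m, d̄ = (1.28+1.04)/2 = 1.16, v̄ = (0.65+0.56)/2 = 0.605 → q = 5.7×1.16×0.605 = 4.000 m³/s
Panel 5-6: Δb = 2.1 m, d̄ = (1.04+0.56)/2 = 0.8, v̄ = (0.56+0.49)/2 = 0.525 → q = 2.1×0.8×0.525 = 0.8820 m³/s
Q = Σ q = 22.98 m³/s

23.0 m³/s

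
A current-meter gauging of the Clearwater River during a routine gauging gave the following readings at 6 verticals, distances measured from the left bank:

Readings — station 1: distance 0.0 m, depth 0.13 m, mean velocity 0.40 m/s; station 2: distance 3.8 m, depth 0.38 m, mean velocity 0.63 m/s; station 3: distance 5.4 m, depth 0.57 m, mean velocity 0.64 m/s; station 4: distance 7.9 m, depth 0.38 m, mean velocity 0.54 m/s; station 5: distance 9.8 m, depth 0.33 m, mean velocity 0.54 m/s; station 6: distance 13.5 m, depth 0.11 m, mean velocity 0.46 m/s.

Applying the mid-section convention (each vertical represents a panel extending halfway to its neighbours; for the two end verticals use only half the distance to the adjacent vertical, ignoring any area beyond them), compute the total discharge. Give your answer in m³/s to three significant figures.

w_1 = (3.8 − 0.0)/2 = 1.9 m; q_1 = 0.40 × 0.13 × 1.9 = 0.09880 m³/s
w_2 = (5.4 − 0.0)/2 = 2.7 m; q_2 = 0.63 × 0.38 × 2.7 = 0.6464 m³/s
w_3 = (7.9 − 3.8)/2 = 2.05 m; q_3 = 0.64 × 0.57 × 2.05 = 0.7478 m³/s
w_4 = (9.8 − 5.4)/2 = 2.2 m; q_4 = 0.54 × 0.38 × 2.2 = 0.4514 m³/s
w_5 = (13.5 − 7.9)/2 = 2.8 m; q_5 = 0.54 × 0.33 × 2.8 = 0.4990 m³/s
w_6 = (13.5 − 9.8)/2 = 1.85 m; q_6 = 0.46 × 0.11 × 1.85 = 0.09361 m³/s
Q = Σ qᵢ = 2.537 m³/s

2.54 m³/s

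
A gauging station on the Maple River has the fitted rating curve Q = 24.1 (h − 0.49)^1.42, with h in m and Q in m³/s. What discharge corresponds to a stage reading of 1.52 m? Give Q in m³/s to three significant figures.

Q = 24.1 × (1.52 − 0.49)^1.42 = 24.1 × 1.03^1.42 = 25.13 m³/s

25.1 m³/s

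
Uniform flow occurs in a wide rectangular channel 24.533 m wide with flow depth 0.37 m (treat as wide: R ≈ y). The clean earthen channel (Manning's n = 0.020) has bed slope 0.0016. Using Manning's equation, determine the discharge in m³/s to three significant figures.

9.36 m³/s

A = b·y = 24.533 × 0.37 = 9.077 m²
Wide channel: R ≈ y = 0.37 m
Q = (1/n)·A·R^(2/3)·S^(1/2) = (1/0.020) × 9.077 × 0.3700^(2/3) × 0.0016^(1/2) = 9.357 m³/s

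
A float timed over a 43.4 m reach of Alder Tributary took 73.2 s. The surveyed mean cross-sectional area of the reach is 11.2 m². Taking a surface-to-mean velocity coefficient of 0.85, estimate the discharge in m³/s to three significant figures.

v_surface = L / t̄ = 43.4 / 73.2 = 0.5929 m/s
v_mean = 0.85 × 0.5929 = 0.5040 m/s
Q = A × v_mean = 11.2 × 0.5040 = 5.644 m³/s

5.64 m³/s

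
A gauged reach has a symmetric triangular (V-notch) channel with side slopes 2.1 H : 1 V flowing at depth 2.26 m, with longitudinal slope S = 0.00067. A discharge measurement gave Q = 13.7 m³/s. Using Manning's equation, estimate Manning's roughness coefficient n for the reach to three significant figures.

A = z·y² = 2.1×2.26² = 10.73 m²
P = 2y√(1+z²) = 2×2.26×√(1+2.1²) = 10.51 m
R = A/P = 10.73/10.51 = 1.020 m
n = (1/Q)·A·R^(2/3)·S^(1/2) = (1/13.7) × 10.73 × 1.013 × 0.02588 = 0.02054

0.0205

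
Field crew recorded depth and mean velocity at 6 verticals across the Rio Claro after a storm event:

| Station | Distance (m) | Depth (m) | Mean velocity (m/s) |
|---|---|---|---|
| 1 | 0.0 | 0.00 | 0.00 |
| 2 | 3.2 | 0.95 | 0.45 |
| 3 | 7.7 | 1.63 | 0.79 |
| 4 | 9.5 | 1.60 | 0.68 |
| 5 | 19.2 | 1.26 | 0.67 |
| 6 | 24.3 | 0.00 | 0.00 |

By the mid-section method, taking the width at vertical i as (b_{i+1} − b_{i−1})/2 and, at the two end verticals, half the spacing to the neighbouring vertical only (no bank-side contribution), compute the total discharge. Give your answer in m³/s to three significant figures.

w_2 = (7.7 − 0.0)/2 = 3.85 m; q_2 = 0.45 × 0.95 × 3.85 = 1.646 m³/s
w_3 = (9.5 − 3.2)/2 = 3.15 m; q_3 = 0.79 × 1.63 × 3.15 = 4.056 m³/s
w_4 = (19.2 − 7.7)/2 = 5.75 m; q_4 = 0.68 × 1.60 × 5.75 = 6.256 m³/s
w_5 = (24.3 − 9.5)/2 = 7.4 m; q_5 = 0.67 × 1.26 × 7.4 = 6.247 m³/s
Stations 1, 6 contribute zero (depth or velocity is 0).
Q = Σ qᵢ = 18.21 m³/s

18.2 m³/s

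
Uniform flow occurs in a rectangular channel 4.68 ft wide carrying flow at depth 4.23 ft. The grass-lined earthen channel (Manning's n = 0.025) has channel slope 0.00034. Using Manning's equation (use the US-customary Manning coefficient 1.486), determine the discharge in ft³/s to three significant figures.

28.5 ft³/s

A = b·y = 4.68 × 4.23 = 19.80 ft²
P = b + 2y = 4.68 + 2×4.23 = 13.14 ft
R = A/P = 19.80/13.14 = 1.507 ft
Q = (1.486/n)·A·R^(2/3)·S^(1/2) = (1.486/0.025) × 19.80 × 1.507^(2/3) × 0.00034^(1/2) = 28.51 ft³/s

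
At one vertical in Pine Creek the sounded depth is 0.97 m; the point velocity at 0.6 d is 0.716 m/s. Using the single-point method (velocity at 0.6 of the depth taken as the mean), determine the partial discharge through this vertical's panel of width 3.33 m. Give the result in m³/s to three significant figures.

v̄ = v₀.₆ = 0.716 m/s
q = v̄ × d × w = 0.7160 × 0.97 × 3.33 = 2.313 m³/s

2.31 m³/s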